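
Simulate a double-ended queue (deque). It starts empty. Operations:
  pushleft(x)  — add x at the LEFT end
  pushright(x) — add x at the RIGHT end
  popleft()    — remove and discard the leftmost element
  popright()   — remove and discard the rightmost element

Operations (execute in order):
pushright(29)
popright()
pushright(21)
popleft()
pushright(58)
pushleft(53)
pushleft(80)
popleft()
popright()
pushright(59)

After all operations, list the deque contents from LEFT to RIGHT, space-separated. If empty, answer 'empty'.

Answer: 53 59

Derivation:
pushright(29): [29]
popright(): []
pushright(21): [21]
popleft(): []
pushright(58): [58]
pushleft(53): [53, 58]
pushleft(80): [80, 53, 58]
popleft(): [53, 58]
popright(): [53]
pushright(59): [53, 59]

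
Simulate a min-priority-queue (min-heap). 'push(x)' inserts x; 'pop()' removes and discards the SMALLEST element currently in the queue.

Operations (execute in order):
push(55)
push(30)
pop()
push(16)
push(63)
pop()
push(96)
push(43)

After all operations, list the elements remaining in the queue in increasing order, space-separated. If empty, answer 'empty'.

Answer: 43 55 63 96

Derivation:
push(55): heap contents = [55]
push(30): heap contents = [30, 55]
pop() → 30: heap contents = [55]
push(16): heap contents = [16, 55]
push(63): heap contents = [16, 55, 63]
pop() → 16: heap contents = [55, 63]
push(96): heap contents = [55, 63, 96]
push(43): heap contents = [43, 55, 63, 96]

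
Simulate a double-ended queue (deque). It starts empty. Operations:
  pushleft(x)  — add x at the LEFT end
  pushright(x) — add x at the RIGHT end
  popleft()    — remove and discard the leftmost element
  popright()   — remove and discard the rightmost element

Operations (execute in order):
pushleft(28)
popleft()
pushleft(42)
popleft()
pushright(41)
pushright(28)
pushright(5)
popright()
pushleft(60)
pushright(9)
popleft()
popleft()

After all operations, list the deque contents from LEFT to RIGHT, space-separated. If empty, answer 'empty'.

pushleft(28): [28]
popleft(): []
pushleft(42): [42]
popleft(): []
pushright(41): [41]
pushright(28): [41, 28]
pushright(5): [41, 28, 5]
popright(): [41, 28]
pushleft(60): [60, 41, 28]
pushright(9): [60, 41, 28, 9]
popleft(): [41, 28, 9]
popleft(): [28, 9]

Answer: 28 9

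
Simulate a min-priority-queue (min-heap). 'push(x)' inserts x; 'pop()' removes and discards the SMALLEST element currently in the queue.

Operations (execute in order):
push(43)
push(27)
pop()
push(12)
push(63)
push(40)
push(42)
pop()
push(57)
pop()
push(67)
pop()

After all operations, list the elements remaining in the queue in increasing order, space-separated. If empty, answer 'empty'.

push(43): heap contents = [43]
push(27): heap contents = [27, 43]
pop() → 27: heap contents = [43]
push(12): heap contents = [12, 43]
push(63): heap contents = [12, 43, 63]
push(40): heap contents = [12, 40, 43, 63]
push(42): heap contents = [12, 40, 42, 43, 63]
pop() → 12: heap contents = [40, 42, 43, 63]
push(57): heap contents = [40, 42, 43, 57, 63]
pop() → 40: heap contents = [42, 43, 57, 63]
push(67): heap contents = [42, 43, 57, 63, 67]
pop() → 42: heap contents = [43, 57, 63, 67]

Answer: 43 57 63 67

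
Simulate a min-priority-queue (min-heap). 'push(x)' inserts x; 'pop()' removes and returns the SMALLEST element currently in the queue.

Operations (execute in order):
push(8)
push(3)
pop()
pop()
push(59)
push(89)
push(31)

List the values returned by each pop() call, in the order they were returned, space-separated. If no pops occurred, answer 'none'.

push(8): heap contents = [8]
push(3): heap contents = [3, 8]
pop() → 3: heap contents = [8]
pop() → 8: heap contents = []
push(59): heap contents = [59]
push(89): heap contents = [59, 89]
push(31): heap contents = [31, 59, 89]

Answer: 3 8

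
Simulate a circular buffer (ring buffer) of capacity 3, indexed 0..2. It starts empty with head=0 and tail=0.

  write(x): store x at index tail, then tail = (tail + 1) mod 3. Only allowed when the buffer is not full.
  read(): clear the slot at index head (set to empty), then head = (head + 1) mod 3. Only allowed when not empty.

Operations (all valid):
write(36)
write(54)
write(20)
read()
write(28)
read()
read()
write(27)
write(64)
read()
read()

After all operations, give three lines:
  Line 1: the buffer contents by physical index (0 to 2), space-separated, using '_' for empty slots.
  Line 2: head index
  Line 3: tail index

write(36): buf=[36 _ _], head=0, tail=1, size=1
write(54): buf=[36 54 _], head=0, tail=2, size=2
write(20): buf=[36 54 20], head=0, tail=0, size=3
read(): buf=[_ 54 20], head=1, tail=0, size=2
write(28): buf=[28 54 20], head=1, tail=1, size=3
read(): buf=[28 _ 20], head=2, tail=1, size=2
read(): buf=[28 _ _], head=0, tail=1, size=1
write(27): buf=[28 27 _], head=0, tail=2, size=2
write(64): buf=[28 27 64], head=0, tail=0, size=3
read(): buf=[_ 27 64], head=1, tail=0, size=2
read(): buf=[_ _ 64], head=2, tail=0, size=1

Answer: _ _ 64
2
0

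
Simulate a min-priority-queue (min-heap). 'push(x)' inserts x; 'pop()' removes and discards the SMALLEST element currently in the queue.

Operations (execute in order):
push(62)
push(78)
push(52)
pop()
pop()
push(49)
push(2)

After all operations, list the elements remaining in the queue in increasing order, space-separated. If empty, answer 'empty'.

Answer: 2 49 78

Derivation:
push(62): heap contents = [62]
push(78): heap contents = [62, 78]
push(52): heap contents = [52, 62, 78]
pop() → 52: heap contents = [62, 78]
pop() → 62: heap contents = [78]
push(49): heap contents = [49, 78]
push(2): heap contents = [2, 49, 78]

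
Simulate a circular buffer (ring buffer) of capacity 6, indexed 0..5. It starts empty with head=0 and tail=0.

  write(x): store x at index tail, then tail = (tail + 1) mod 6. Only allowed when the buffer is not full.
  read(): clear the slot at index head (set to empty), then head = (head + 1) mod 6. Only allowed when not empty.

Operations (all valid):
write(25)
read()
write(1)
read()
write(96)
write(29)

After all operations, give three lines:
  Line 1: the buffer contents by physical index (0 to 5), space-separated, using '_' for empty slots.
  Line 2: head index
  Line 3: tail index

Answer: _ _ 96 29 _ _
2
4

Derivation:
write(25): buf=[25 _ _ _ _ _], head=0, tail=1, size=1
read(): buf=[_ _ _ _ _ _], head=1, tail=1, size=0
write(1): buf=[_ 1 _ _ _ _], head=1, tail=2, size=1
read(): buf=[_ _ _ _ _ _], head=2, tail=2, size=0
write(96): buf=[_ _ 96 _ _ _], head=2, tail=3, size=1
write(29): buf=[_ _ 96 29 _ _], head=2, tail=4, size=2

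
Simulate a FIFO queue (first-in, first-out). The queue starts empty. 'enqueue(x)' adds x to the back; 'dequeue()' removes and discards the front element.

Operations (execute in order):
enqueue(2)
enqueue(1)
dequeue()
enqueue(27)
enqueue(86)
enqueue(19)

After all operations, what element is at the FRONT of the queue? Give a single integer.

Answer: 1

Derivation:
enqueue(2): queue = [2]
enqueue(1): queue = [2, 1]
dequeue(): queue = [1]
enqueue(27): queue = [1, 27]
enqueue(86): queue = [1, 27, 86]
enqueue(19): queue = [1, 27, 86, 19]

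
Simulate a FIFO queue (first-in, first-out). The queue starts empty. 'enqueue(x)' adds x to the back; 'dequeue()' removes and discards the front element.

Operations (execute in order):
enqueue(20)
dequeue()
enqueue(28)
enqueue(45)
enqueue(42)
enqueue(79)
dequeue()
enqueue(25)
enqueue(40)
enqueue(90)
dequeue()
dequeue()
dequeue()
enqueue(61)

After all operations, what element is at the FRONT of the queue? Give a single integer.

enqueue(20): queue = [20]
dequeue(): queue = []
enqueue(28): queue = [28]
enqueue(45): queue = [28, 45]
enqueue(42): queue = [28, 45, 42]
enqueue(79): queue = [28, 45, 42, 79]
dequeue(): queue = [45, 42, 79]
enqueue(25): queue = [45, 42, 79, 25]
enqueue(40): queue = [45, 42, 79, 25, 40]
enqueue(90): queue = [45, 42, 79, 25, 40, 90]
dequeue(): queue = [42, 79, 25, 40, 90]
dequeue(): queue = [79, 25, 40, 90]
dequeue(): queue = [25, 40, 90]
enqueue(61): queue = [25, 40, 90, 61]

Answer: 25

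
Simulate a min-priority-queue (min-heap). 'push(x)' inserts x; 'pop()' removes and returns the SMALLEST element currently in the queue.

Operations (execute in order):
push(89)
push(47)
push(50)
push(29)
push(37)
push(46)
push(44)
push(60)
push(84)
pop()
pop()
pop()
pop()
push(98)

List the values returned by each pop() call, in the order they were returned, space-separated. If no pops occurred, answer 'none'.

push(89): heap contents = [89]
push(47): heap contents = [47, 89]
push(50): heap contents = [47, 50, 89]
push(29): heap contents = [29, 47, 50, 89]
push(37): heap contents = [29, 37, 47, 50, 89]
push(46): heap contents = [29, 37, 46, 47, 50, 89]
push(44): heap contents = [29, 37, 44, 46, 47, 50, 89]
push(60): heap contents = [29, 37, 44, 46, 47, 50, 60, 89]
push(84): heap contents = [29, 37, 44, 46, 47, 50, 60, 84, 89]
pop() → 29: heap contents = [37, 44, 46, 47, 50, 60, 84, 89]
pop() → 37: heap contents = [44, 46, 47, 50, 60, 84, 89]
pop() → 44: heap contents = [46, 47, 50, 60, 84, 89]
pop() → 46: heap contents = [47, 50, 60, 84, 89]
push(98): heap contents = [47, 50, 60, 84, 89, 98]

Answer: 29 37 44 46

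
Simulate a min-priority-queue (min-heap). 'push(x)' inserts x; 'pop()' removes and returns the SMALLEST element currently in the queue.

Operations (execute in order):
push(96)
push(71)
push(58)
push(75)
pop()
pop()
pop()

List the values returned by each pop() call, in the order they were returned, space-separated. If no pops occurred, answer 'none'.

Answer: 58 71 75

Derivation:
push(96): heap contents = [96]
push(71): heap contents = [71, 96]
push(58): heap contents = [58, 71, 96]
push(75): heap contents = [58, 71, 75, 96]
pop() → 58: heap contents = [71, 75, 96]
pop() → 71: heap contents = [75, 96]
pop() → 75: heap contents = [96]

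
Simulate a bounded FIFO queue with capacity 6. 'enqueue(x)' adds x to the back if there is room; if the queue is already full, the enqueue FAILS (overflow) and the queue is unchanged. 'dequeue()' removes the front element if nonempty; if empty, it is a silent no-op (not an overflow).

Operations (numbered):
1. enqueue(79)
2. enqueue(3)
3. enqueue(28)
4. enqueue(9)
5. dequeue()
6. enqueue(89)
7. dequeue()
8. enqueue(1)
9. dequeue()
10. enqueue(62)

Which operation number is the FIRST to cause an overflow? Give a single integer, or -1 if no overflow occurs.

Answer: -1

Derivation:
1. enqueue(79): size=1
2. enqueue(3): size=2
3. enqueue(28): size=3
4. enqueue(9): size=4
5. dequeue(): size=3
6. enqueue(89): size=4
7. dequeue(): size=3
8. enqueue(1): size=4
9. dequeue(): size=3
10. enqueue(62): size=4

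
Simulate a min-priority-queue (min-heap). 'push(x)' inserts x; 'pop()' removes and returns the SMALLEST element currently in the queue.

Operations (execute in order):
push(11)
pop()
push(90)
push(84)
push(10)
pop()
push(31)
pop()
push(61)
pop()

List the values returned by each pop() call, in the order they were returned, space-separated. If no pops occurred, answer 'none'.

push(11): heap contents = [11]
pop() → 11: heap contents = []
push(90): heap contents = [90]
push(84): heap contents = [84, 90]
push(10): heap contents = [10, 84, 90]
pop() → 10: heap contents = [84, 90]
push(31): heap contents = [31, 84, 90]
pop() → 31: heap contents = [84, 90]
push(61): heap contents = [61, 84, 90]
pop() → 61: heap contents = [84, 90]

Answer: 11 10 31 61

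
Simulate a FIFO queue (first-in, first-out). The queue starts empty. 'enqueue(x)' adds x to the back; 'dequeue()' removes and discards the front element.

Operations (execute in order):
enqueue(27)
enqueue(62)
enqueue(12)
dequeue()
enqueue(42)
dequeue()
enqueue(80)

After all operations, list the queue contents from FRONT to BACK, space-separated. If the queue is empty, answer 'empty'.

Answer: 12 42 80

Derivation:
enqueue(27): [27]
enqueue(62): [27, 62]
enqueue(12): [27, 62, 12]
dequeue(): [62, 12]
enqueue(42): [62, 12, 42]
dequeue(): [12, 42]
enqueue(80): [12, 42, 80]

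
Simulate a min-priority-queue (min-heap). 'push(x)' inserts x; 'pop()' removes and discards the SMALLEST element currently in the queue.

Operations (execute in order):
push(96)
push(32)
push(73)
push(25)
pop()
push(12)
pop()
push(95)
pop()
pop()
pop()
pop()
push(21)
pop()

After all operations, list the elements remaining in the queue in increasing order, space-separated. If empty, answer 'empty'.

push(96): heap contents = [96]
push(32): heap contents = [32, 96]
push(73): heap contents = [32, 73, 96]
push(25): heap contents = [25, 32, 73, 96]
pop() → 25: heap contents = [32, 73, 96]
push(12): heap contents = [12, 32, 73, 96]
pop() → 12: heap contents = [32, 73, 96]
push(95): heap contents = [32, 73, 95, 96]
pop() → 32: heap contents = [73, 95, 96]
pop() → 73: heap contents = [95, 96]
pop() → 95: heap contents = [96]
pop() → 96: heap contents = []
push(21): heap contents = [21]
pop() → 21: heap contents = []

Answer: empty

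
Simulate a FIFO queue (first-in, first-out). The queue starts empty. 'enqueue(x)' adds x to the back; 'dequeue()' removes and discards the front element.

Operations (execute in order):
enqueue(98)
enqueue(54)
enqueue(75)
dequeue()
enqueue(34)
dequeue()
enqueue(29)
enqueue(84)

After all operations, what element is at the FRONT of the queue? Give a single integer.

Answer: 75

Derivation:
enqueue(98): queue = [98]
enqueue(54): queue = [98, 54]
enqueue(75): queue = [98, 54, 75]
dequeue(): queue = [54, 75]
enqueue(34): queue = [54, 75, 34]
dequeue(): queue = [75, 34]
enqueue(29): queue = [75, 34, 29]
enqueue(84): queue = [75, 34, 29, 84]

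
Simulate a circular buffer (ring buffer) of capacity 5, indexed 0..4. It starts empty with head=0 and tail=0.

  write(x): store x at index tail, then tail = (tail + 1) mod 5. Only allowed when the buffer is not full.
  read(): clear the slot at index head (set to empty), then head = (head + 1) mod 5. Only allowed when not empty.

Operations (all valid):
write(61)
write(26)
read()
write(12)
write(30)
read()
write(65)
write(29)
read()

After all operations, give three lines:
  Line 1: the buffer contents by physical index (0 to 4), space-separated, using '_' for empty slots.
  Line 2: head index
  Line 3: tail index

write(61): buf=[61 _ _ _ _], head=0, tail=1, size=1
write(26): buf=[61 26 _ _ _], head=0, tail=2, size=2
read(): buf=[_ 26 _ _ _], head=1, tail=2, size=1
write(12): buf=[_ 26 12 _ _], head=1, tail=3, size=2
write(30): buf=[_ 26 12 30 _], head=1, tail=4, size=3
read(): buf=[_ _ 12 30 _], head=2, tail=4, size=2
write(65): buf=[_ _ 12 30 65], head=2, tail=0, size=3
write(29): buf=[29 _ 12 30 65], head=2, tail=1, size=4
read(): buf=[29 _ _ 30 65], head=3, tail=1, size=3

Answer: 29 _ _ 30 65
3
1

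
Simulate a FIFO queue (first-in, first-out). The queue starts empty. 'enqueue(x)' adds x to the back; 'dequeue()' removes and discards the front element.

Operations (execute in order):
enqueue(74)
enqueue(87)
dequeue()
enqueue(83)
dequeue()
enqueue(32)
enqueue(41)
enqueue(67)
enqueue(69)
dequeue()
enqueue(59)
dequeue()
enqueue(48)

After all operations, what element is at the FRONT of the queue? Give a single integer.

enqueue(74): queue = [74]
enqueue(87): queue = [74, 87]
dequeue(): queue = [87]
enqueue(83): queue = [87, 83]
dequeue(): queue = [83]
enqueue(32): queue = [83, 32]
enqueue(41): queue = [83, 32, 41]
enqueue(67): queue = [83, 32, 41, 67]
enqueue(69): queue = [83, 32, 41, 67, 69]
dequeue(): queue = [32, 41, 67, 69]
enqueue(59): queue = [32, 41, 67, 69, 59]
dequeue(): queue = [41, 67, 69, 59]
enqueue(48): queue = [41, 67, 69, 59, 48]

Answer: 41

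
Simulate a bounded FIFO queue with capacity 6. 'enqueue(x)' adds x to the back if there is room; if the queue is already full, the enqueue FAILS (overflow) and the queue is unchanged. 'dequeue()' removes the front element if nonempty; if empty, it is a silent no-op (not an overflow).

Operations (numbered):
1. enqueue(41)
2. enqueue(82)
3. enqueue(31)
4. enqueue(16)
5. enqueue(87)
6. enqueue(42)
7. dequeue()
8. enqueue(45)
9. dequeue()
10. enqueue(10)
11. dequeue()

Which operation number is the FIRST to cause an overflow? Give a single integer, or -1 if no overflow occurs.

1. enqueue(41): size=1
2. enqueue(82): size=2
3. enqueue(31): size=3
4. enqueue(16): size=4
5. enqueue(87): size=5
6. enqueue(42): size=6
7. dequeue(): size=5
8. enqueue(45): size=6
9. dequeue(): size=5
10. enqueue(10): size=6
11. dequeue(): size=5

Answer: -1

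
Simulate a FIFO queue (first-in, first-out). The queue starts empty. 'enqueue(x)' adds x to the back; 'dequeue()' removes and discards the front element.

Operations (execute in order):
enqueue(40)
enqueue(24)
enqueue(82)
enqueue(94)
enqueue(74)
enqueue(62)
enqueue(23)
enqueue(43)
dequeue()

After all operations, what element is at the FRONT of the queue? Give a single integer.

Answer: 24

Derivation:
enqueue(40): queue = [40]
enqueue(24): queue = [40, 24]
enqueue(82): queue = [40, 24, 82]
enqueue(94): queue = [40, 24, 82, 94]
enqueue(74): queue = [40, 24, 82, 94, 74]
enqueue(62): queue = [40, 24, 82, 94, 74, 62]
enqueue(23): queue = [40, 24, 82, 94, 74, 62, 23]
enqueue(43): queue = [40, 24, 82, 94, 74, 62, 23, 43]
dequeue(): queue = [24, 82, 94, 74, 62, 23, 43]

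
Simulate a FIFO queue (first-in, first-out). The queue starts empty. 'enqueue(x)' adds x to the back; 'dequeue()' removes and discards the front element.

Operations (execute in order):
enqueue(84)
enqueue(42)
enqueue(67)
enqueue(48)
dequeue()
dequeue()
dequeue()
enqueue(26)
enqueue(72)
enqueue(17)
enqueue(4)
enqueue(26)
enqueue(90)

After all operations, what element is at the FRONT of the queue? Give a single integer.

enqueue(84): queue = [84]
enqueue(42): queue = [84, 42]
enqueue(67): queue = [84, 42, 67]
enqueue(48): queue = [84, 42, 67, 48]
dequeue(): queue = [42, 67, 48]
dequeue(): queue = [67, 48]
dequeue(): queue = [48]
enqueue(26): queue = [48, 26]
enqueue(72): queue = [48, 26, 72]
enqueue(17): queue = [48, 26, 72, 17]
enqueue(4): queue = [48, 26, 72, 17, 4]
enqueue(26): queue = [48, 26, 72, 17, 4, 26]
enqueue(90): queue = [48, 26, 72, 17, 4, 26, 90]

Answer: 48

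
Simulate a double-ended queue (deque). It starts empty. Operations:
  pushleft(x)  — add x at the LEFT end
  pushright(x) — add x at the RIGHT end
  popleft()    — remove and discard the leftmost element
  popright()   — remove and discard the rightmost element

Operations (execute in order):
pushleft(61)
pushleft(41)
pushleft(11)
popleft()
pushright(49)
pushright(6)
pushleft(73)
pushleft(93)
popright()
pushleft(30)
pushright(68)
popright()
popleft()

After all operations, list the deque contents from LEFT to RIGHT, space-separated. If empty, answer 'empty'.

pushleft(61): [61]
pushleft(41): [41, 61]
pushleft(11): [11, 41, 61]
popleft(): [41, 61]
pushright(49): [41, 61, 49]
pushright(6): [41, 61, 49, 6]
pushleft(73): [73, 41, 61, 49, 6]
pushleft(93): [93, 73, 41, 61, 49, 6]
popright(): [93, 73, 41, 61, 49]
pushleft(30): [30, 93, 73, 41, 61, 49]
pushright(68): [30, 93, 73, 41, 61, 49, 68]
popright(): [30, 93, 73, 41, 61, 49]
popleft(): [93, 73, 41, 61, 49]

Answer: 93 73 41 61 49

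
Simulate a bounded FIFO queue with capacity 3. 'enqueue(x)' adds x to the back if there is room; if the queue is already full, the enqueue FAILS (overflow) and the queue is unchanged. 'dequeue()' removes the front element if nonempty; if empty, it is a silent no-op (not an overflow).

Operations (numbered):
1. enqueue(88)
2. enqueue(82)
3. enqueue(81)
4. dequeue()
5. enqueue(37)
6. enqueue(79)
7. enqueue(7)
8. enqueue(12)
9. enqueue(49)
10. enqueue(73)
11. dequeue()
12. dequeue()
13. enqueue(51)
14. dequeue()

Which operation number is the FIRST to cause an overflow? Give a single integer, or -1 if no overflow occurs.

Answer: 6

Derivation:
1. enqueue(88): size=1
2. enqueue(82): size=2
3. enqueue(81): size=3
4. dequeue(): size=2
5. enqueue(37): size=3
6. enqueue(79): size=3=cap → OVERFLOW (fail)
7. enqueue(7): size=3=cap → OVERFLOW (fail)
8. enqueue(12): size=3=cap → OVERFLOW (fail)
9. enqueue(49): size=3=cap → OVERFLOW (fail)
10. enqueue(73): size=3=cap → OVERFLOW (fail)
11. dequeue(): size=2
12. dequeue(): size=1
13. enqueue(51): size=2
14. dequeue(): size=1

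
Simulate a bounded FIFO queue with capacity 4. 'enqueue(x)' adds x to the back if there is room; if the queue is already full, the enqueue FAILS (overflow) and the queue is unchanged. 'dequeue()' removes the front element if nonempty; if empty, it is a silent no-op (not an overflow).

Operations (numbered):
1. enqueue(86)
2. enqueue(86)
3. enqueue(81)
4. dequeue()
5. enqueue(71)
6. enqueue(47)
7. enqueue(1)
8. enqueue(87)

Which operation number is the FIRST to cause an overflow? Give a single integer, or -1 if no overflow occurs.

1. enqueue(86): size=1
2. enqueue(86): size=2
3. enqueue(81): size=3
4. dequeue(): size=2
5. enqueue(71): size=3
6. enqueue(47): size=4
7. enqueue(1): size=4=cap → OVERFLOW (fail)
8. enqueue(87): size=4=cap → OVERFLOW (fail)

Answer: 7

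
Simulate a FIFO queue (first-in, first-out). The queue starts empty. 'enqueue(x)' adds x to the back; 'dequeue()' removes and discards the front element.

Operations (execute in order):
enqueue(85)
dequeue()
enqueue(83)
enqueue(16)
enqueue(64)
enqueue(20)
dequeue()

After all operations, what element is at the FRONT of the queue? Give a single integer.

enqueue(85): queue = [85]
dequeue(): queue = []
enqueue(83): queue = [83]
enqueue(16): queue = [83, 16]
enqueue(64): queue = [83, 16, 64]
enqueue(20): queue = [83, 16, 64, 20]
dequeue(): queue = [16, 64, 20]

Answer: 16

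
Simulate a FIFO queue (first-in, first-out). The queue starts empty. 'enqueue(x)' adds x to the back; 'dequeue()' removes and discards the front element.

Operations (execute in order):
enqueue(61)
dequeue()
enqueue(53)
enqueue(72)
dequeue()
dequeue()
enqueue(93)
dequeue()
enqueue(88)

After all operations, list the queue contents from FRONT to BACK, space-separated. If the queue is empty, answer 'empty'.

enqueue(61): [61]
dequeue(): []
enqueue(53): [53]
enqueue(72): [53, 72]
dequeue(): [72]
dequeue(): []
enqueue(93): [93]
dequeue(): []
enqueue(88): [88]

Answer: 88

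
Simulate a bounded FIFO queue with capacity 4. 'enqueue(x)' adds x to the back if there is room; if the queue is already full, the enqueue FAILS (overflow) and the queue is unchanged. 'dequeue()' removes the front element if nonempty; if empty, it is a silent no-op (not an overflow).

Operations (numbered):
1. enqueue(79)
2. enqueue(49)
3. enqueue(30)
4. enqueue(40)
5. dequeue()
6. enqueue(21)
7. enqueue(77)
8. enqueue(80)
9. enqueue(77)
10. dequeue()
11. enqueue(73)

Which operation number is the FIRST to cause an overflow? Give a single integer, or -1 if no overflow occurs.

Answer: 7

Derivation:
1. enqueue(79): size=1
2. enqueue(49): size=2
3. enqueue(30): size=3
4. enqueue(40): size=4
5. dequeue(): size=3
6. enqueue(21): size=4
7. enqueue(77): size=4=cap → OVERFLOW (fail)
8. enqueue(80): size=4=cap → OVERFLOW (fail)
9. enqueue(77): size=4=cap → OVERFLOW (fail)
10. dequeue(): size=3
11. enqueue(73): size=4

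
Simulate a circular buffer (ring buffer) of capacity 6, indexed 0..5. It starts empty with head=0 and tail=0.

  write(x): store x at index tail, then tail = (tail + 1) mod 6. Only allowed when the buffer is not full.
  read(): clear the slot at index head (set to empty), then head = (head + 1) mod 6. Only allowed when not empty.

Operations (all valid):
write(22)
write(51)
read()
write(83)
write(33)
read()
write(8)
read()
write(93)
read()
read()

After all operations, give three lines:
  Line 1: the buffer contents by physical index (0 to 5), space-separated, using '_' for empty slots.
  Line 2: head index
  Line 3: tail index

write(22): buf=[22 _ _ _ _ _], head=0, tail=1, size=1
write(51): buf=[22 51 _ _ _ _], head=0, tail=2, size=2
read(): buf=[_ 51 _ _ _ _], head=1, tail=2, size=1
write(83): buf=[_ 51 83 _ _ _], head=1, tail=3, size=2
write(33): buf=[_ 51 83 33 _ _], head=1, tail=4, size=3
read(): buf=[_ _ 83 33 _ _], head=2, tail=4, size=2
write(8): buf=[_ _ 83 33 8 _], head=2, tail=5, size=3
read(): buf=[_ _ _ 33 8 _], head=3, tail=5, size=2
write(93): buf=[_ _ _ 33 8 93], head=3, tail=0, size=3
read(): buf=[_ _ _ _ 8 93], head=4, tail=0, size=2
read(): buf=[_ _ _ _ _ 93], head=5, tail=0, size=1

Answer: _ _ _ _ _ 93
5
0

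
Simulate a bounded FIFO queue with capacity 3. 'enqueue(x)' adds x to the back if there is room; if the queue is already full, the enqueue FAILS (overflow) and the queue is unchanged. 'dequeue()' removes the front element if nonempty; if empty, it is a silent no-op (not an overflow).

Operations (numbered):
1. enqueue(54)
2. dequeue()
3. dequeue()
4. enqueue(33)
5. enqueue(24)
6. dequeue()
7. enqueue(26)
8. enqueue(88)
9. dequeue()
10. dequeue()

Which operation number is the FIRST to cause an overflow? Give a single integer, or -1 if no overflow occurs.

Answer: -1

Derivation:
1. enqueue(54): size=1
2. dequeue(): size=0
3. dequeue(): empty, no-op, size=0
4. enqueue(33): size=1
5. enqueue(24): size=2
6. dequeue(): size=1
7. enqueue(26): size=2
8. enqueue(88): size=3
9. dequeue(): size=2
10. dequeue(): size=1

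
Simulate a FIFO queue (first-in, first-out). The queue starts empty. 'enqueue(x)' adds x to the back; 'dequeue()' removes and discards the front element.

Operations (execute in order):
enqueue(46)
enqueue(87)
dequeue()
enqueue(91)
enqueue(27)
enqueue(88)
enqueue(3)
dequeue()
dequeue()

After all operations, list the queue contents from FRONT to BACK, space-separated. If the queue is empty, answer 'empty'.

enqueue(46): [46]
enqueue(87): [46, 87]
dequeue(): [87]
enqueue(91): [87, 91]
enqueue(27): [87, 91, 27]
enqueue(88): [87, 91, 27, 88]
enqueue(3): [87, 91, 27, 88, 3]
dequeue(): [91, 27, 88, 3]
dequeue(): [27, 88, 3]

Answer: 27 88 3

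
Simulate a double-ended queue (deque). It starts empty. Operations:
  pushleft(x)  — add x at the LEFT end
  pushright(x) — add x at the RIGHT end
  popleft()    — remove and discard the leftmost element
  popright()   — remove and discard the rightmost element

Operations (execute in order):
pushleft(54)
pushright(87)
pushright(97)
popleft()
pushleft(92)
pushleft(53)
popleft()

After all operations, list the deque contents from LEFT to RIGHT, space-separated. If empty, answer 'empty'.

Answer: 92 87 97

Derivation:
pushleft(54): [54]
pushright(87): [54, 87]
pushright(97): [54, 87, 97]
popleft(): [87, 97]
pushleft(92): [92, 87, 97]
pushleft(53): [53, 92, 87, 97]
popleft(): [92, 87, 97]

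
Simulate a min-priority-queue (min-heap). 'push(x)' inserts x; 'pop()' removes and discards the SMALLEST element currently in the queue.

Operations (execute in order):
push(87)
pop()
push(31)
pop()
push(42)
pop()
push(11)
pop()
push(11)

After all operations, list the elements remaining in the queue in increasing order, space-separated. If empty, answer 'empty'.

push(87): heap contents = [87]
pop() → 87: heap contents = []
push(31): heap contents = [31]
pop() → 31: heap contents = []
push(42): heap contents = [42]
pop() → 42: heap contents = []
push(11): heap contents = [11]
pop() → 11: heap contents = []
push(11): heap contents = [11]

Answer: 11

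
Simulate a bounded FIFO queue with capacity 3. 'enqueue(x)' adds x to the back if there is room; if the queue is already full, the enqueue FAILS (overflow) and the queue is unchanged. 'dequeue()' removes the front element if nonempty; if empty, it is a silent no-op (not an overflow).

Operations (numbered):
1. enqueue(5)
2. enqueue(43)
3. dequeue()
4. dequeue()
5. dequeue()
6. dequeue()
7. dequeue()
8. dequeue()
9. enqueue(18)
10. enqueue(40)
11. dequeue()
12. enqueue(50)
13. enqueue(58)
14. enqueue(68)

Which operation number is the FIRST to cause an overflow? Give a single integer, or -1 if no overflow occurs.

1. enqueue(5): size=1
2. enqueue(43): size=2
3. dequeue(): size=1
4. dequeue(): size=0
5. dequeue(): empty, no-op, size=0
6. dequeue(): empty, no-op, size=0
7. dequeue(): empty, no-op, size=0
8. dequeue(): empty, no-op, size=0
9. enqueue(18): size=1
10. enqueue(40): size=2
11. dequeue(): size=1
12. enqueue(50): size=2
13. enqueue(58): size=3
14. enqueue(68): size=3=cap → OVERFLOW (fail)

Answer: 14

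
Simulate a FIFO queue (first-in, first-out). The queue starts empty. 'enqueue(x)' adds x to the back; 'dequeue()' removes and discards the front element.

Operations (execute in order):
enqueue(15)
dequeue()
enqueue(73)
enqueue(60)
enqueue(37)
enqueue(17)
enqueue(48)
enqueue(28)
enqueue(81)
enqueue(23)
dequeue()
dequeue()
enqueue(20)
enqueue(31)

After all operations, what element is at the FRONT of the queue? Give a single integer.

Answer: 37

Derivation:
enqueue(15): queue = [15]
dequeue(): queue = []
enqueue(73): queue = [73]
enqueue(60): queue = [73, 60]
enqueue(37): queue = [73, 60, 37]
enqueue(17): queue = [73, 60, 37, 17]
enqueue(48): queue = [73, 60, 37, 17, 48]
enqueue(28): queue = [73, 60, 37, 17, 48, 28]
enqueue(81): queue = [73, 60, 37, 17, 48, 28, 81]
enqueue(23): queue = [73, 60, 37, 17, 48, 28, 81, 23]
dequeue(): queue = [60, 37, 17, 48, 28, 81, 23]
dequeue(): queue = [37, 17, 48, 28, 81, 23]
enqueue(20): queue = [37, 17, 48, 28, 81, 23, 20]
enqueue(31): queue = [37, 17, 48, 28, 81, 23, 20, 31]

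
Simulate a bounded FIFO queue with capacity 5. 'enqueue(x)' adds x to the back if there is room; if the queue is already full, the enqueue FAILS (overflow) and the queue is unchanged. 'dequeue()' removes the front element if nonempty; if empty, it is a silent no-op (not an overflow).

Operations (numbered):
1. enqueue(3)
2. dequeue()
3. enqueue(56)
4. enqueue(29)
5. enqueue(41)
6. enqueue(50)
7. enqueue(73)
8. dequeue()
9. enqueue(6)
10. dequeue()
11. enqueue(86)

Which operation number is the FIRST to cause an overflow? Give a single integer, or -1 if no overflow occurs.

Answer: -1

Derivation:
1. enqueue(3): size=1
2. dequeue(): size=0
3. enqueue(56): size=1
4. enqueue(29): size=2
5. enqueue(41): size=3
6. enqueue(50): size=4
7. enqueue(73): size=5
8. dequeue(): size=4
9. enqueue(6): size=5
10. dequeue(): size=4
11. enqueue(86): size=5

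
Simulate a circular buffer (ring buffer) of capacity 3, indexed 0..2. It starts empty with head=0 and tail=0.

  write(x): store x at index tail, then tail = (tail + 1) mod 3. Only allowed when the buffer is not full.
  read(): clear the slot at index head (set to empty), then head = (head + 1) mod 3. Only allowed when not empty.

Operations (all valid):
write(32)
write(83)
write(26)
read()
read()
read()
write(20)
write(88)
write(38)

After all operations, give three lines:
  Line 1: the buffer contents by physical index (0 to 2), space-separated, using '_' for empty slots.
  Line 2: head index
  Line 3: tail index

write(32): buf=[32 _ _], head=0, tail=1, size=1
write(83): buf=[32 83 _], head=0, tail=2, size=2
write(26): buf=[32 83 26], head=0, tail=0, size=3
read(): buf=[_ 83 26], head=1, tail=0, size=2
read(): buf=[_ _ 26], head=2, tail=0, size=1
read(): buf=[_ _ _], head=0, tail=0, size=0
write(20): buf=[20 _ _], head=0, tail=1, size=1
write(88): buf=[20 88 _], head=0, tail=2, size=2
write(38): buf=[20 88 38], head=0, tail=0, size=3

Answer: 20 88 38
0
0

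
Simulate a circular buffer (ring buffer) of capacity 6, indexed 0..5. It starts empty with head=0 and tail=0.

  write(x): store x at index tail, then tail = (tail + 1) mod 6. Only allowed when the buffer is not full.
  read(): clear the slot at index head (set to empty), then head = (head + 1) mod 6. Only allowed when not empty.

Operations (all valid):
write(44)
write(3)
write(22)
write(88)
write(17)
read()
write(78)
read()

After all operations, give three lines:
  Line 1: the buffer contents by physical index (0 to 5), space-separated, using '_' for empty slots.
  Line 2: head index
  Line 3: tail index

write(44): buf=[44 _ _ _ _ _], head=0, tail=1, size=1
write(3): buf=[44 3 _ _ _ _], head=0, tail=2, size=2
write(22): buf=[44 3 22 _ _ _], head=0, tail=3, size=3
write(88): buf=[44 3 22 88 _ _], head=0, tail=4, size=4
write(17): buf=[44 3 22 88 17 _], head=0, tail=5, size=5
read(): buf=[_ 3 22 88 17 _], head=1, tail=5, size=4
write(78): buf=[_ 3 22 88 17 78], head=1, tail=0, size=5
read(): buf=[_ _ 22 88 17 78], head=2, tail=0, size=4

Answer: _ _ 22 88 17 78
2
0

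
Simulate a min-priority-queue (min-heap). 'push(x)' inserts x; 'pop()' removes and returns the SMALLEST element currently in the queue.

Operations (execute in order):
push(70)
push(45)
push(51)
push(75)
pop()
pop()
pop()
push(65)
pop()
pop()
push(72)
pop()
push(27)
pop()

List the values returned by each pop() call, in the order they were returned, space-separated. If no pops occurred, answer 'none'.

Answer: 45 51 70 65 75 72 27

Derivation:
push(70): heap contents = [70]
push(45): heap contents = [45, 70]
push(51): heap contents = [45, 51, 70]
push(75): heap contents = [45, 51, 70, 75]
pop() → 45: heap contents = [51, 70, 75]
pop() → 51: heap contents = [70, 75]
pop() → 70: heap contents = [75]
push(65): heap contents = [65, 75]
pop() → 65: heap contents = [75]
pop() → 75: heap contents = []
push(72): heap contents = [72]
pop() → 72: heap contents = []
push(27): heap contents = [27]
pop() → 27: heap contents = []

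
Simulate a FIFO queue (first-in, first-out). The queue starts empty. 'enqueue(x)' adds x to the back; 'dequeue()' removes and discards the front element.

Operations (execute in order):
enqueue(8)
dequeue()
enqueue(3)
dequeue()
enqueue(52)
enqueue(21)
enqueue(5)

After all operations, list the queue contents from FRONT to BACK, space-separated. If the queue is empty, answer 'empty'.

Answer: 52 21 5

Derivation:
enqueue(8): [8]
dequeue(): []
enqueue(3): [3]
dequeue(): []
enqueue(52): [52]
enqueue(21): [52, 21]
enqueue(5): [52, 21, 5]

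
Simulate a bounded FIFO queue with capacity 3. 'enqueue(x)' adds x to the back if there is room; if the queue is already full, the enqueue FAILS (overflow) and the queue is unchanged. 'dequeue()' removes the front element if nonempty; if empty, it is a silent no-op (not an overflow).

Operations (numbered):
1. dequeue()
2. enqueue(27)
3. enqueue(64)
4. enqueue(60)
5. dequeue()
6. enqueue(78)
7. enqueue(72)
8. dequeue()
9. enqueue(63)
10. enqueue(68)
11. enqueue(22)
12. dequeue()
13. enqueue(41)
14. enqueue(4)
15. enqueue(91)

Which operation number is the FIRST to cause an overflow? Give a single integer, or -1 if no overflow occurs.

1. dequeue(): empty, no-op, size=0
2. enqueue(27): size=1
3. enqueue(64): size=2
4. enqueue(60): size=3
5. dequeue(): size=2
6. enqueue(78): size=3
7. enqueue(72): size=3=cap → OVERFLOW (fail)
8. dequeue(): size=2
9. enqueue(63): size=3
10. enqueue(68): size=3=cap → OVERFLOW (fail)
11. enqueue(22): size=3=cap → OVERFLOW (fail)
12. dequeue(): size=2
13. enqueue(41): size=3
14. enqueue(4): size=3=cap → OVERFLOW (fail)
15. enqueue(91): size=3=cap → OVERFLOW (fail)

Answer: 7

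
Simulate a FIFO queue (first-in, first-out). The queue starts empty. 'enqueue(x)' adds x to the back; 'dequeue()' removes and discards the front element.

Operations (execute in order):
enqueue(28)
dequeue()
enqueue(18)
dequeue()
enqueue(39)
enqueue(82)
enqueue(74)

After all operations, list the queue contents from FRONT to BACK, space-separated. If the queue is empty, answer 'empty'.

enqueue(28): [28]
dequeue(): []
enqueue(18): [18]
dequeue(): []
enqueue(39): [39]
enqueue(82): [39, 82]
enqueue(74): [39, 82, 74]

Answer: 39 82 74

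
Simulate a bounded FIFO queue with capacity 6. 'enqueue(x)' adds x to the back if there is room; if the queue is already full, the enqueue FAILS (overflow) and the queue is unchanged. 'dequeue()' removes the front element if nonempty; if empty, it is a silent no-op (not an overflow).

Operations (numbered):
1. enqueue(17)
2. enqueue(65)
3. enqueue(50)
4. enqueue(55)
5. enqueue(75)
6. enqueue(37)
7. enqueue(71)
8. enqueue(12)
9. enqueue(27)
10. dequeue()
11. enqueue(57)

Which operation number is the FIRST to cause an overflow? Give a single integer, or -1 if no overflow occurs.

Answer: 7

Derivation:
1. enqueue(17): size=1
2. enqueue(65): size=2
3. enqueue(50): size=3
4. enqueue(55): size=4
5. enqueue(75): size=5
6. enqueue(37): size=6
7. enqueue(71): size=6=cap → OVERFLOW (fail)
8. enqueue(12): size=6=cap → OVERFLOW (fail)
9. enqueue(27): size=6=cap → OVERFLOW (fail)
10. dequeue(): size=5
11. enqueue(57): size=6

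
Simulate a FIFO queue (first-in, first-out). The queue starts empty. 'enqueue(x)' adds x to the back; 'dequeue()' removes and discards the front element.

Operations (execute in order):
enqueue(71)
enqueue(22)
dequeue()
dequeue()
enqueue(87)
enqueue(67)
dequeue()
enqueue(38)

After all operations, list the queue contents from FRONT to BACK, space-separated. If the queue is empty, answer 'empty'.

enqueue(71): [71]
enqueue(22): [71, 22]
dequeue(): [22]
dequeue(): []
enqueue(87): [87]
enqueue(67): [87, 67]
dequeue(): [67]
enqueue(38): [67, 38]

Answer: 67 38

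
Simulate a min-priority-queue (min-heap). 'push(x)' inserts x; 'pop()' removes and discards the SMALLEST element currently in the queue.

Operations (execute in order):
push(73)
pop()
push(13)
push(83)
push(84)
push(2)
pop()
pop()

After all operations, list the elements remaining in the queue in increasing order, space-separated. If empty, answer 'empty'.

Answer: 83 84

Derivation:
push(73): heap contents = [73]
pop() → 73: heap contents = []
push(13): heap contents = [13]
push(83): heap contents = [13, 83]
push(84): heap contents = [13, 83, 84]
push(2): heap contents = [2, 13, 83, 84]
pop() → 2: heap contents = [13, 83, 84]
pop() → 13: heap contents = [83, 84]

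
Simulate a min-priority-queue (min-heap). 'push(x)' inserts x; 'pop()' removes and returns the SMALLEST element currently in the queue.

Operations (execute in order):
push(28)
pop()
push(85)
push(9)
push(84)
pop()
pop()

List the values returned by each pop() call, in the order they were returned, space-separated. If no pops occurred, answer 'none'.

Answer: 28 9 84

Derivation:
push(28): heap contents = [28]
pop() → 28: heap contents = []
push(85): heap contents = [85]
push(9): heap contents = [9, 85]
push(84): heap contents = [9, 84, 85]
pop() → 9: heap contents = [84, 85]
pop() → 84: heap contents = [85]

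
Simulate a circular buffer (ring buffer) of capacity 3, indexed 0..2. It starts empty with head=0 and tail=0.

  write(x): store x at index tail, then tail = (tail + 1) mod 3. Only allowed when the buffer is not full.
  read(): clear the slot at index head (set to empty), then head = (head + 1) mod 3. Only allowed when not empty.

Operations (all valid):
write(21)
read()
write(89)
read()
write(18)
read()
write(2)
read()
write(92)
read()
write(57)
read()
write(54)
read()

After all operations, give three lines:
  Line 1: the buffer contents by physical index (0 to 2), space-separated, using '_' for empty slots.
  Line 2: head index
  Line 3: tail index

write(21): buf=[21 _ _], head=0, tail=1, size=1
read(): buf=[_ _ _], head=1, tail=1, size=0
write(89): buf=[_ 89 _], head=1, tail=2, size=1
read(): buf=[_ _ _], head=2, tail=2, size=0
write(18): buf=[_ _ 18], head=2, tail=0, size=1
read(): buf=[_ _ _], head=0, tail=0, size=0
write(2): buf=[2 _ _], head=0, tail=1, size=1
read(): buf=[_ _ _], head=1, tail=1, size=0
write(92): buf=[_ 92 _], head=1, tail=2, size=1
read(): buf=[_ _ _], head=2, tail=2, size=0
write(57): buf=[_ _ 57], head=2, tail=0, size=1
read(): buf=[_ _ _], head=0, tail=0, size=0
write(54): buf=[54 _ _], head=0, tail=1, size=1
read(): buf=[_ _ _], head=1, tail=1, size=0

Answer: _ _ _
1
1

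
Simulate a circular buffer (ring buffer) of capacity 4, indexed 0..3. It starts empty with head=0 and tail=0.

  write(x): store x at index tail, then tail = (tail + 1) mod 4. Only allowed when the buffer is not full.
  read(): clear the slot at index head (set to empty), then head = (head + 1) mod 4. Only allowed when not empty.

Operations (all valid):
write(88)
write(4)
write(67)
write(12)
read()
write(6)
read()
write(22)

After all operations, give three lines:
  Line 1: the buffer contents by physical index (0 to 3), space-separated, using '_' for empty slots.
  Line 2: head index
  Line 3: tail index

Answer: 6 22 67 12
2
2

Derivation:
write(88): buf=[88 _ _ _], head=0, tail=1, size=1
write(4): buf=[88 4 _ _], head=0, tail=2, size=2
write(67): buf=[88 4 67 _], head=0, tail=3, size=3
write(12): buf=[88 4 67 12], head=0, tail=0, size=4
read(): buf=[_ 4 67 12], head=1, tail=0, size=3
write(6): buf=[6 4 67 12], head=1, tail=1, size=4
read(): buf=[6 _ 67 12], head=2, tail=1, size=3
write(22): buf=[6 22 67 12], head=2, tail=2, size=4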